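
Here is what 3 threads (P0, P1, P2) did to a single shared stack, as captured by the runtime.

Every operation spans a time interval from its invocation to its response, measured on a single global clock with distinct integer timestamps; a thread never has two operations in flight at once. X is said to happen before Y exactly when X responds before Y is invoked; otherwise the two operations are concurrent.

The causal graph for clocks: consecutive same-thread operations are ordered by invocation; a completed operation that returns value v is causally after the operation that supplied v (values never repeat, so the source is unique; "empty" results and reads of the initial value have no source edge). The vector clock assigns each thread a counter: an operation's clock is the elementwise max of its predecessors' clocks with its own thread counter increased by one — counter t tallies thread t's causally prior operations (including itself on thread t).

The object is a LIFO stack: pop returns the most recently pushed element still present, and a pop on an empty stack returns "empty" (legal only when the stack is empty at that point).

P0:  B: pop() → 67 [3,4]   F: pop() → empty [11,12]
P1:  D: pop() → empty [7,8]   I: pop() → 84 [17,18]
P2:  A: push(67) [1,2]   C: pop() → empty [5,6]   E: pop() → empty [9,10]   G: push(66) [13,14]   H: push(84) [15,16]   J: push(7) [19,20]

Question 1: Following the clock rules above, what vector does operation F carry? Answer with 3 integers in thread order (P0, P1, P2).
Answer: (2, 0, 1)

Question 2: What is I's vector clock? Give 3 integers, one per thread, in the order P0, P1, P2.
Answer: (0, 2, 5)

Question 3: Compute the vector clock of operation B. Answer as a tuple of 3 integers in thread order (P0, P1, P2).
Answer: (1, 0, 1)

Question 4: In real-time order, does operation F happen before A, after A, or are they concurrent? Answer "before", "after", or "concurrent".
Answer: after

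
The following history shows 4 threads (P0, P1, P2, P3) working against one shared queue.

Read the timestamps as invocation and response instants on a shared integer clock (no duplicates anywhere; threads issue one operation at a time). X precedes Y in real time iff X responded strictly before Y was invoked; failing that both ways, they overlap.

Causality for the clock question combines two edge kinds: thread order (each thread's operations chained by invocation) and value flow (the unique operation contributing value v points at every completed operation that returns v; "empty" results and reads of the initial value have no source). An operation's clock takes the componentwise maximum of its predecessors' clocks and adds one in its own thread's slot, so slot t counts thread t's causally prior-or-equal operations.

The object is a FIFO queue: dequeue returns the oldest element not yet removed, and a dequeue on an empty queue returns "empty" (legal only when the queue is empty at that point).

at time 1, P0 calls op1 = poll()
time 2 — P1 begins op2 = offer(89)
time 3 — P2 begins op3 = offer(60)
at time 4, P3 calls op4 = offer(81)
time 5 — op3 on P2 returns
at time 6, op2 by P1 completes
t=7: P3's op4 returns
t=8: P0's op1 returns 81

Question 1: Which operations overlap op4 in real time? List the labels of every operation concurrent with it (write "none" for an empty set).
op4 spans [4,7]; an op avoiding the whole window 4..7 is ordered, any other is concurrent
op1 [1,8]: concurrent
op2 [2,6]: concurrent
op3 [3,5]: concurrent

op1, op2, op3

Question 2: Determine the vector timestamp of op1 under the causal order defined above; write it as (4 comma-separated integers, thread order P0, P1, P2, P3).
invoked at 4, op4 has no predecessors; its own P3 bump gives (0, 0, 0, 1)
invoked at 3, op3 has no predecessors; its own P2 bump gives (0, 0, 1, 0)
invoked at 2, op2 has no predecessors; its own P1 bump gives (0, 1, 0, 0)
merge at op1 (invoked 1): VC(op4)=(0, 0, 0, 1), own-thread bump on P0 → (1, 0, 0, 1)
target: VC(op1) = (1, 0, 0, 1)

(1, 0, 0, 1)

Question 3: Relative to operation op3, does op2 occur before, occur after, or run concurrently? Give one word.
op2 spans [2,6], op3 spans [3,5]
the intervals overlap in both directions

concurrent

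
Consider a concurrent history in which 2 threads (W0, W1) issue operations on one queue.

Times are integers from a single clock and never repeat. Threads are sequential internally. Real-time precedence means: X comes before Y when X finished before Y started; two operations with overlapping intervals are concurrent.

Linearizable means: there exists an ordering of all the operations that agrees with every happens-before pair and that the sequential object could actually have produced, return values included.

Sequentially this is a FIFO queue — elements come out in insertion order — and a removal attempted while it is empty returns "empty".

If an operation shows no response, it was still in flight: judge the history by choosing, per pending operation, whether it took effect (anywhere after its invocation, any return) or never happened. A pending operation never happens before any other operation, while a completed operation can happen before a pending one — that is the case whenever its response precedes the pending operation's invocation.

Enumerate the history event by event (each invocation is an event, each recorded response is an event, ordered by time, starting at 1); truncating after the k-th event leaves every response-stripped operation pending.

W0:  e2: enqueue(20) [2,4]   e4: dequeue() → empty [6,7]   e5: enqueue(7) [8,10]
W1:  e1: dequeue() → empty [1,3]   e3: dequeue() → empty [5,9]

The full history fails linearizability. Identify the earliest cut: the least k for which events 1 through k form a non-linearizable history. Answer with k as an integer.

a valid linearization of events 1..8 exists, for instance e1, e2, e3, e4:
1. e1 dequeue() → empty, leaving queue <>
2. e2 enqueue(20), leaving queue <20>
3. e3 dequeue() (pending, included), leaving queue <>
4. e4 dequeue() → empty, leaving queue <>
once event 9 joins (e3's response, time 9), exhaustive search finds no witness
no completion choice of the 1 pending operation (e5) rescues it — every subset was tried
take e1, e2, e3, e4 (pending dropped): step 3 already fails, because e3 dequeue() → empty cannot occur there
take e1, e2, e4, e3 (pending dropped): step 3 already fails, because e4 dequeue() → empty cannot occur there

9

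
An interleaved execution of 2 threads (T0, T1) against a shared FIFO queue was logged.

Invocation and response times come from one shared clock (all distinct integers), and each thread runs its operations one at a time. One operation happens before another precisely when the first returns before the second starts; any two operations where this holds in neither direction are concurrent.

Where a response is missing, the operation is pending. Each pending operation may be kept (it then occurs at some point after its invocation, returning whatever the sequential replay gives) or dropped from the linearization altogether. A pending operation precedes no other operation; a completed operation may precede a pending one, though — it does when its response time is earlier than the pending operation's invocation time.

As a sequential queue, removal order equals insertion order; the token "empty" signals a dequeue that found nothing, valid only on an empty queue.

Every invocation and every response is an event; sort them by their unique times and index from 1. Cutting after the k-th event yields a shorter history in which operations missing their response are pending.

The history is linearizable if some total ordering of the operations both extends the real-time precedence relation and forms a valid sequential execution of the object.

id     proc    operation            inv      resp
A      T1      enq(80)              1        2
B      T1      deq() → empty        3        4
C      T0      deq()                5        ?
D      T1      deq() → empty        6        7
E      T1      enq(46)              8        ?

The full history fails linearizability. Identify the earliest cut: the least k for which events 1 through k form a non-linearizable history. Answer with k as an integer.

events 1..3 are still linearizable — one witness is A:
step 1: A enq(80) — queue <80>
adding event 4 (B responds at 4) leaves no legal real-time order
take A, B: step 2 already fails, because B deq() → empty cannot occur there

4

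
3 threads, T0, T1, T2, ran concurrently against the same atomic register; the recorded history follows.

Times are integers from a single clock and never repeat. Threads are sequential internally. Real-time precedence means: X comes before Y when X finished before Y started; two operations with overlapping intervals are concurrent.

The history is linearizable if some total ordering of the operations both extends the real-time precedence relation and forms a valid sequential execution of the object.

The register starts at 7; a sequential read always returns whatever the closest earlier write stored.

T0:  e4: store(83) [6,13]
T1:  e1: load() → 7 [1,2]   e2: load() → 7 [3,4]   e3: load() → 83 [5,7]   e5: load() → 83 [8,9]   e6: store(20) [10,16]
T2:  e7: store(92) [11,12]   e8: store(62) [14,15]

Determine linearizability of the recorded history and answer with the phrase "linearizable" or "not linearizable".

one valid linearization: e1, e2, e4, e3, e5, e6, e7, e8
1. e1 load() → 7, leaving value 7
2. e2 load() → 7, leaving value 7
3. e4 store(83), leaving value 83
4. e3 load() → 83, leaving value 83
5. e5 load() → 83, leaving value 83
6. e6 store(20), leaving value 20
7. e7 store(92), leaving value 92
8. e8 store(62), leaving value 62

linearizable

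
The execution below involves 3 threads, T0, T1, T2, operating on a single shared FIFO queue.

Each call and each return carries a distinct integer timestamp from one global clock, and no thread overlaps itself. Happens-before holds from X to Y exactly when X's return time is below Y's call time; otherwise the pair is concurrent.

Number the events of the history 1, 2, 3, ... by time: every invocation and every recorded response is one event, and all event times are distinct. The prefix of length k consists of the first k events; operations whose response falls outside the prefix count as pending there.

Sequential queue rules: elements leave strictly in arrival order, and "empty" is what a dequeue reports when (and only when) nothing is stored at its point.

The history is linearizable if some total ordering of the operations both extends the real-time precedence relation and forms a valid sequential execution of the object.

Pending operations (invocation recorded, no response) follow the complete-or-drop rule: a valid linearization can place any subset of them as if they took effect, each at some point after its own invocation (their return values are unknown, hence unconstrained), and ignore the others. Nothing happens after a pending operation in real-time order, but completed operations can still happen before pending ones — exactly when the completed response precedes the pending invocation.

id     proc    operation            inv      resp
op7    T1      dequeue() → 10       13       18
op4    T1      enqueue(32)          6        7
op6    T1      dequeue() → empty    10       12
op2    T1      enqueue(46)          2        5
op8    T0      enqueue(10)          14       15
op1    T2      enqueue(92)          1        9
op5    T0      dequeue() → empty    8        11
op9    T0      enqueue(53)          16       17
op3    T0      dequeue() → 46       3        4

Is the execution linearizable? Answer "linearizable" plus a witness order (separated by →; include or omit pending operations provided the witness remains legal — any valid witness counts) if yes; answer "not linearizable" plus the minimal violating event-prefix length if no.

prefix check: 1..10 passes, 1..11 fails once op5's time-11 response joins
every one of the 10 real-time-consistent orders over 5 completed FIFO queue ops fails the sequential spec
every completion of the 1 pending operation (op6) was checked; none linearizes
take op1, op2, op3, op4, op5 (pending dropped): step 3 already fails, because op3 dequeue() → 46 cannot occur there
take op1, op3, op2, op4, op5 (pending dropped): step 2 already fails, because op3 dequeue() → 46 cannot occur there

not linearizable — minimal violating prefix: 11 events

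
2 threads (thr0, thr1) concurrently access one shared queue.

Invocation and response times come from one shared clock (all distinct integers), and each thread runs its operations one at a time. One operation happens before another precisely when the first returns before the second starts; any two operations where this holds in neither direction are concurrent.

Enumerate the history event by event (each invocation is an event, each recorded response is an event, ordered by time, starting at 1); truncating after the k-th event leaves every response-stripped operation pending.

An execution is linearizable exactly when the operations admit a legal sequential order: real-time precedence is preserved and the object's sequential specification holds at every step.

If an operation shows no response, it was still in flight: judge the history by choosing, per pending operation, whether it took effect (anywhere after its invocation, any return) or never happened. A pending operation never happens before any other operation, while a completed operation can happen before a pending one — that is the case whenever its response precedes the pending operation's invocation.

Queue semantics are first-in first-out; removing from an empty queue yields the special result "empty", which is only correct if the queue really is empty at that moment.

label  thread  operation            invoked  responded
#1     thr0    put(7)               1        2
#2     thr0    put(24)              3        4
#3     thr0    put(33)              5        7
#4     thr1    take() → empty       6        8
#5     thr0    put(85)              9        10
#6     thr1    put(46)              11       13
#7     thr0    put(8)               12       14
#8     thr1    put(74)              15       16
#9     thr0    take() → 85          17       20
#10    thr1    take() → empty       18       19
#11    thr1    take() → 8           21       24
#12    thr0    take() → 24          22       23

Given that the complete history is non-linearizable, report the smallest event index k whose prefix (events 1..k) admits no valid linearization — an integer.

8

one valid order for events 1..7 is #1, #2, #3:
step 1: #1 put(7) — queue <7>
step 2: #2 put(24) — queue <7,24>
step 3: #3 put(33) — queue <7,24,33>
adding event 8 (#4 responds at 8) leaves no legal real-time order
one such order, #1, #2, #3, #4, breaks at step 4 where #4 take() → empty is illegal
one such order, #1, #2, #4, #3, breaks at step 3 where #4 take() → empty is illegal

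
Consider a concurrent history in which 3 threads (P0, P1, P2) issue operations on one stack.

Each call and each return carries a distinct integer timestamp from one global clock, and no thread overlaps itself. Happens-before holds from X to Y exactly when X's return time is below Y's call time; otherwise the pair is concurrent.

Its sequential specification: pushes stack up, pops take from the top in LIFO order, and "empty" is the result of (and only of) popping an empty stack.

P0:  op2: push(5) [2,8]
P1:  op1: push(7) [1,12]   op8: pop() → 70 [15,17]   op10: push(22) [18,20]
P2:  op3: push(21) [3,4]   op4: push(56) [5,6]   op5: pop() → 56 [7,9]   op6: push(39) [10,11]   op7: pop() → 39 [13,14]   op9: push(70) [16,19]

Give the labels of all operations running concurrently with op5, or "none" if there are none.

op5 spans [7,9]: anything still running between times 7 and 9 counts as concurrent
op1 [1,12]: concurrent
op2 [2,8]: concurrent
op3 [3,4]: before
op4 [5,6]: before
op6 [10,11]: after
op7 [13,14]: after
op8 [15,17]: after
op9 [16,19]: after
op10 [18,20]: after

op1, op2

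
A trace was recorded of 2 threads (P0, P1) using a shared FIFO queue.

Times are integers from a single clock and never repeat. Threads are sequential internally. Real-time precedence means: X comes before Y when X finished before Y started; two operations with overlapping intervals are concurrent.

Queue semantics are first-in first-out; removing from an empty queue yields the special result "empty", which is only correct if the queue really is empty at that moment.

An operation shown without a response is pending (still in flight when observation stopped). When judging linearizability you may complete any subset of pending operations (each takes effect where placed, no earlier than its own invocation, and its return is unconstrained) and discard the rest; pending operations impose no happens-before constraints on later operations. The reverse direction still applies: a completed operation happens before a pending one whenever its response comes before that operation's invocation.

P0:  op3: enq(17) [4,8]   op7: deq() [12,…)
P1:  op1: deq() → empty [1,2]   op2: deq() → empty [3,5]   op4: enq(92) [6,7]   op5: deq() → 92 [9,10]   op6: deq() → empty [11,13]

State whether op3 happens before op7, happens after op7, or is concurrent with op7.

before

op3 spans [4,8], op7 spans [12,…)
resp(op3)=8 < inv(op7)=12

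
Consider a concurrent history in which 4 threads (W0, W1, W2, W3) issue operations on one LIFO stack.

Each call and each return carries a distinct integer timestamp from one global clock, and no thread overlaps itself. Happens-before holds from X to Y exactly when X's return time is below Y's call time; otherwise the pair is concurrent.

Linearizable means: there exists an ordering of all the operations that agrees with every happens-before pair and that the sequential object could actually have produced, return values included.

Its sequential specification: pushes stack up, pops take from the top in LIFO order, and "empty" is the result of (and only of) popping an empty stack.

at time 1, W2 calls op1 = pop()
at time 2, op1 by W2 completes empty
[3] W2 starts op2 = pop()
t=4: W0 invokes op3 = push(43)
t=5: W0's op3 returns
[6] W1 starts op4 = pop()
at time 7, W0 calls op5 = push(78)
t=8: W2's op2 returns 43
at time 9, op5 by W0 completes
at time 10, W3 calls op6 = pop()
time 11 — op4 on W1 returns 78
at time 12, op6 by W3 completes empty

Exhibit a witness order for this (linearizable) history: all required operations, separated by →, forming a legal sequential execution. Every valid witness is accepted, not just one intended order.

step 1: op1 pop() → empty — stack <>
step 2: op3 push(43) — stack <43>
step 3: op2 pop() → 43 — stack <>
step 4: op5 push(78) — stack <78>
step 5: op4 pop() → 78 — stack <>
step 6: op6 pop() → empty — stack <>

op1 → op3 → op2 → op5 → op4 → op6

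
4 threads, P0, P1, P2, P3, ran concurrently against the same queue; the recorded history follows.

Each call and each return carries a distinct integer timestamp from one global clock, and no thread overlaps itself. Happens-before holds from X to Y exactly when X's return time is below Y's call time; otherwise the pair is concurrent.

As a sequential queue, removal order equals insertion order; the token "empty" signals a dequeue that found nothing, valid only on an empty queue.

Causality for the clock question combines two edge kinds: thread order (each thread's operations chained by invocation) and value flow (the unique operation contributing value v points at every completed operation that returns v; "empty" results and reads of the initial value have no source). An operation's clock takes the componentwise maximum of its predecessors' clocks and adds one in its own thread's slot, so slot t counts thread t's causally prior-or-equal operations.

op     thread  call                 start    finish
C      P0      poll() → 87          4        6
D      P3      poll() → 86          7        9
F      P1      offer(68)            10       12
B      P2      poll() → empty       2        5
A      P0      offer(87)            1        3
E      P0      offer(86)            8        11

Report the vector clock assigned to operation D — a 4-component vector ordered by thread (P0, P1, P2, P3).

invoked at 2, B has no predecessors; its own P2 bump gives (0, 0, 1, 0)
invoked at 10, F has no predecessors; its own P1 bump gives (0, 1, 0, 0)
invoked at 1, A has no predecessors; its own P0 bump gives (1, 0, 0, 0)
VC(C, invoked at 4): max of VC(A)=(1, 0, 0, 0), then +1 on thread P0 → (2, 0, 0, 0)
VC(E, invoked at 8): max of VC(C)=(2, 0, 0, 0), then +1 on thread P0 → (3, 0, 0, 0)
VC(D, invoked at 7): max of VC(E)=(3, 0, 0, 0), then +1 on thread P3 → (3, 0, 0, 1)
target: VC(D) = (3, 0, 0, 1)

(3, 0, 0, 1)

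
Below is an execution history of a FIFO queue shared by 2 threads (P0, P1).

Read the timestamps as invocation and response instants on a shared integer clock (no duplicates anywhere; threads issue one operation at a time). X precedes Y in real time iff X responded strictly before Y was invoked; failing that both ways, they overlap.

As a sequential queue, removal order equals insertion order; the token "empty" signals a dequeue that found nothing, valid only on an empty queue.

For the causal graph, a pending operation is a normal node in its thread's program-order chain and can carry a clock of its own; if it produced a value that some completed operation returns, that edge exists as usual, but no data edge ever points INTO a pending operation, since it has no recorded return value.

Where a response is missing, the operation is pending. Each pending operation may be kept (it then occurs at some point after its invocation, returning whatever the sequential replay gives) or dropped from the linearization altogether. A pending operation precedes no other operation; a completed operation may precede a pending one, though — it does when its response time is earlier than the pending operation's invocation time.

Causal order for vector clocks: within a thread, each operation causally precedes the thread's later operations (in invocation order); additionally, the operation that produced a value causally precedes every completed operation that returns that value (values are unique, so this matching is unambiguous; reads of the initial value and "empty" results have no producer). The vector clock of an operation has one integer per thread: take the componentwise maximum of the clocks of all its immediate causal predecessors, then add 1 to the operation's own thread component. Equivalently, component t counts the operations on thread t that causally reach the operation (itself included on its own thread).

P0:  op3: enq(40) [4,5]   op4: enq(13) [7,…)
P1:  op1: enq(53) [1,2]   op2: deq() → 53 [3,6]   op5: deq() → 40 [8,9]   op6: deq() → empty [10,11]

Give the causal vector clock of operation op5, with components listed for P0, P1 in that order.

(1, 3)

VC(op1, invoked at 1): no causal predecessors; +1 on P1 → (0, 1)
VC(op3, invoked at 4): no causal predecessors; +1 on P0 → (1, 0)
merge at op2 (invoked 3): VC(op1)=(0, 1), own-thread bump on P1 → (0, 2)
merge at op4 (invoked 7): VC(op3)=(1, 0), own-thread bump on P0 → (2, 0)
merge at op5 (invoked 8): VC(op2)=(0, 2), VC(op3)=(1, 0), own-thread bump on P1 → (1, 3)
merge at op6 (invoked 10): VC(op5)=(1, 3), own-thread bump on P1 → (1, 4)
target: VC(op5) = (1, 3)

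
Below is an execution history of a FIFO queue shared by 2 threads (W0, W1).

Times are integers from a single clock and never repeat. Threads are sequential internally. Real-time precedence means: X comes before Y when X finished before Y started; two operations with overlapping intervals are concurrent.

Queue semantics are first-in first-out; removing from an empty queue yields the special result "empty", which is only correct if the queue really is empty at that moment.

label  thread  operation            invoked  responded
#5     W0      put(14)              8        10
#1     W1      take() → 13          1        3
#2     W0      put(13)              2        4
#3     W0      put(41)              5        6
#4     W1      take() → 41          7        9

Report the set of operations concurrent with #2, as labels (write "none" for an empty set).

#2 spans [2,4]; an op avoiding the whole window 2..4 is ordered, any other is concurrent
#1 [1,3]: concurrent
#3 [5,6]: after
#4 [7,9]: after
#5 [8,10]: after

#1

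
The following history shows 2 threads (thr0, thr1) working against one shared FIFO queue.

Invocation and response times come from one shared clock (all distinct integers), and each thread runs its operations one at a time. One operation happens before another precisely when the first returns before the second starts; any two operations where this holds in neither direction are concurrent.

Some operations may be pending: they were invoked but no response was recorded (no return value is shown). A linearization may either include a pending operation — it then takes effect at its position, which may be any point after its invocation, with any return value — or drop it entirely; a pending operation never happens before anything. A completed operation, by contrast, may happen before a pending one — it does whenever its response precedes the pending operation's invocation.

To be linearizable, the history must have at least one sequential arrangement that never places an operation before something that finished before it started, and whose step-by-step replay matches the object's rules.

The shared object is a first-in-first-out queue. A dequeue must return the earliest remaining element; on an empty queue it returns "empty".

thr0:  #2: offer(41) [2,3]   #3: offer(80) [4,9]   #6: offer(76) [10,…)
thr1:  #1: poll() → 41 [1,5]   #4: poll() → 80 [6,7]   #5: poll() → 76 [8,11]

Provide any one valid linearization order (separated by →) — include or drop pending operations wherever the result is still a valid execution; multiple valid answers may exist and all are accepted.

1. #2 offer(41), leaving queue <41>
2. #1 poll() → 41, leaving queue <>
3. #3 offer(80), leaving queue <80>
4. #4 poll() → 80, leaving queue <>
5. #6 offer(76) (pending, included), leaving queue <76>
6. #5 poll() → 76, leaving queue <>

#2 → #1 → #3 → #4 → #6 → #5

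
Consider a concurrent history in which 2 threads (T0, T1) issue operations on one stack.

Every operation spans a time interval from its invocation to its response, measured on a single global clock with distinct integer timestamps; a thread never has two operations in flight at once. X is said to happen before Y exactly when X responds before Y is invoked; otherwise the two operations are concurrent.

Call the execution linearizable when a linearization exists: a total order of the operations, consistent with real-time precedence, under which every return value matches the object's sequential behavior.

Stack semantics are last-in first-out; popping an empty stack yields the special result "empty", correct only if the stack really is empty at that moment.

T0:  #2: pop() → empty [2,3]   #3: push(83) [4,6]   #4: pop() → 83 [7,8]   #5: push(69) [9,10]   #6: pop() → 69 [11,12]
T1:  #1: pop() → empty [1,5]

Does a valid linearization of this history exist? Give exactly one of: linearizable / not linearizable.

witness order: #1, #2, #3, #4, #5, #6
after step 1 (#1 pop() → empty): stack <>
after step 2 (#2 pop() → empty): stack <>
after step 3 (#3 push(83)): stack <83>
after step 4 (#4 pop() → 83): stack <>
after step 5 (#5 push(69)): stack <69>
after step 6 (#6 pop() → 69): stack <>

linearizable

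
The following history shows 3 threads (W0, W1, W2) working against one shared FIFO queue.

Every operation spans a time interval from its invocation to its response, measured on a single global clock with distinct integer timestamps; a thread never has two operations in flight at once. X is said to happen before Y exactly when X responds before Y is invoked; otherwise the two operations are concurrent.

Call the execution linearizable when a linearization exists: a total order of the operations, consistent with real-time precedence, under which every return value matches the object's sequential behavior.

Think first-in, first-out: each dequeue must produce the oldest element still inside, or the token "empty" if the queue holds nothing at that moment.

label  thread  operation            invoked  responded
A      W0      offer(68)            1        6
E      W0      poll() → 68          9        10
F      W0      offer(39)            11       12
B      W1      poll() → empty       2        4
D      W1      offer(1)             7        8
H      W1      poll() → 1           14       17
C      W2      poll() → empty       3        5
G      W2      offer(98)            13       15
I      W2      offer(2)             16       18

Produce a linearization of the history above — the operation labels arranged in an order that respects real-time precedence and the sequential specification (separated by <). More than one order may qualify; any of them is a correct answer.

B < C < A < D < E < F < G < H < I

step 1: B poll() → empty — queue <>
step 2: C poll() → empty — queue <>
step 3: A offer(68) — queue <68>
step 4: D offer(1) — queue <68,1>
step 5: E poll() → 68 — queue <1>
step 6: F offer(39) — queue <1,39>
step 7: G offer(98) — queue <1,39,98>
step 8: H poll() → 1 — queue <39,98>
step 9: I offer(2) — queue <39,98,2>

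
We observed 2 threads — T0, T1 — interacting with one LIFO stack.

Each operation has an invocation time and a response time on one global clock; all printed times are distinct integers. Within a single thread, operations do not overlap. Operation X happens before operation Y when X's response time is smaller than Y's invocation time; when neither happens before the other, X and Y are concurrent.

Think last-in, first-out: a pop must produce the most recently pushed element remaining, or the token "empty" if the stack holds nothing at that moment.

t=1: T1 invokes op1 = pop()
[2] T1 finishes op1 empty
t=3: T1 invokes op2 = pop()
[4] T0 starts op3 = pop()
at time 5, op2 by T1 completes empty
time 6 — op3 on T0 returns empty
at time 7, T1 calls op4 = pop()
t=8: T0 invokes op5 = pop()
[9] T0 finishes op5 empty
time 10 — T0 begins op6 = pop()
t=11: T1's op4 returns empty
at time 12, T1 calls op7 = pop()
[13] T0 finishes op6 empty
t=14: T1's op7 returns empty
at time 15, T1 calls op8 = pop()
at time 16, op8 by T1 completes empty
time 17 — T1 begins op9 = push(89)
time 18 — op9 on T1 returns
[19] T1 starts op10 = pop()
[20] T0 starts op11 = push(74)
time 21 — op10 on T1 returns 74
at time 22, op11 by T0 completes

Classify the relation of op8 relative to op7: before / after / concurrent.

op8 spans [15,16], op7 spans [12,14]
resp(op7)=14 < inv(op8)=15

after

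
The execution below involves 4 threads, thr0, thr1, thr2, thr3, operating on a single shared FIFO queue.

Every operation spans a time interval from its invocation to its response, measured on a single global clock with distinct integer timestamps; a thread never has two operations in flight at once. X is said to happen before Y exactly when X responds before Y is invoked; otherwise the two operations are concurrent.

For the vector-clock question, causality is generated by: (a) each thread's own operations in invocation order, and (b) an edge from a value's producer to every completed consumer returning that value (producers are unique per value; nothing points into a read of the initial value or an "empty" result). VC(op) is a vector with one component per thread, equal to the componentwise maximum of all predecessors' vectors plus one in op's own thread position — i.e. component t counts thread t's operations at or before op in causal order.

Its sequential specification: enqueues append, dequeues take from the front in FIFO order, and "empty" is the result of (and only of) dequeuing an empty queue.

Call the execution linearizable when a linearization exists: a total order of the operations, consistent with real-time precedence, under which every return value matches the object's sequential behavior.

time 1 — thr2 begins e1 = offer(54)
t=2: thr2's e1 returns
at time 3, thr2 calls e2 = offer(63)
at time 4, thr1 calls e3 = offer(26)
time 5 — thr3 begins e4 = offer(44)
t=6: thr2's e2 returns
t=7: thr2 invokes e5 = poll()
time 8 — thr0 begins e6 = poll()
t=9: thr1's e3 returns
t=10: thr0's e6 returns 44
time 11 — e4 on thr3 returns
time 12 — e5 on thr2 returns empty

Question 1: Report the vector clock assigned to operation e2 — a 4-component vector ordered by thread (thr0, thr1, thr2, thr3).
(0, 0, 2, 0)

e4, invoked 5, has no incoming edges; only thr3's bump applies → (0, 0, 0, 1)
e1, invoked 1, has no incoming edges; only thr2's bump applies → (0, 0, 1, 0)
e3, invoked 4, has no incoming edges; only thr1's bump applies → (0, 1, 0, 0)
VC(e2, invoked at 3): max of VC(e1)=(0, 0, 1, 0), then +1 on thread thr2 → (0, 0, 2, 0)
VC(e6, invoked at 8): max of VC(e4)=(0, 0, 0, 1), then +1 on thread thr0 → (1, 0, 0, 1)
VC(e5, invoked at 7): max of VC(e2)=(0, 0, 2, 0), then +1 on thread thr2 → (0, 0, 3, 0)
target: VC(e2) = (0, 0, 2, 0)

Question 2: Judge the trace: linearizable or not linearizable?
not linearizable

prefix check: 1..11 passes, 1..12 fails once e5's time-12 response joins
the 6 completed operations admit 40 real-time orders; each fails the FIFO queue replay
one such order, e1, e2, e3, e4, e5, e6, breaks at step 5 where e5 poll() → empty is illegal
one such order, e1, e2, e3, e4, e6, e5, breaks at step 5 where e6 poll() → 44 is illegal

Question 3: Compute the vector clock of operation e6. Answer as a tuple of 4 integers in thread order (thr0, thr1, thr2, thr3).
(1, 0, 0, 1)

VC(e4, invoked at 5): no causal predecessors; +1 on thr3 → (0, 0, 0, 1)
VC(e1, invoked at 1): no causal predecessors; +1 on thr2 → (0, 0, 1, 0)
VC(e3, invoked at 4): no causal predecessors; +1 on thr1 → (0, 1, 0, 0)
e2 (invocation 3): componentwise max over VC(e1)=(0, 0, 1, 0), +1 at thr2, giving (0, 0, 2, 0)
e6 (invocation 8): componentwise max over VC(e4)=(0, 0, 0, 1), +1 at thr0, giving (1, 0, 0, 1)
e5 (invocation 7): componentwise max over VC(e2)=(0, 0, 2, 0), +1 at thr2, giving (0, 0, 3, 0)
target: VC(e6) = (1, 0, 0, 1)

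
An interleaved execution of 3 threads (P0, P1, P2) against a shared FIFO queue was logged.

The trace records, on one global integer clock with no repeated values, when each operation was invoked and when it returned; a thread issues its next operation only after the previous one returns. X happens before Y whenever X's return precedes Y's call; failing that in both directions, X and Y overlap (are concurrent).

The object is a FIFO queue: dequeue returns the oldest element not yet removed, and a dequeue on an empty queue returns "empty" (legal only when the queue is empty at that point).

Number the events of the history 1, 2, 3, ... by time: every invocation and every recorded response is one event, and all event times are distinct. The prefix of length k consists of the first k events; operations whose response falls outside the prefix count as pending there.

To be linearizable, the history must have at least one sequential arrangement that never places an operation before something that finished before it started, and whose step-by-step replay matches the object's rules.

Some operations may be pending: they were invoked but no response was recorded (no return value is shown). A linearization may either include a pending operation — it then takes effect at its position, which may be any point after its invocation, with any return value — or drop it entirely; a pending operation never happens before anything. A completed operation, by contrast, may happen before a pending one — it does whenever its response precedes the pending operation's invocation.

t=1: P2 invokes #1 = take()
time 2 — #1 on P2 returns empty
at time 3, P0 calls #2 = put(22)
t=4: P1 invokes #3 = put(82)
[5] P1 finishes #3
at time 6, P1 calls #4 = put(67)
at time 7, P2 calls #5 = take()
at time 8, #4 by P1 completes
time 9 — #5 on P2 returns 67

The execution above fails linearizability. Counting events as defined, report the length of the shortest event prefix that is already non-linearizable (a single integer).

events 1..8 are linearizable; a witness order is #1, #2, #3, #4:
step 1: #1 take() → empty — queue <>
step 2: #2 put(22) (pending, included) — queue <22>
step 3: #3 put(82) — queue <22,82>
step 4: #4 put(67) — queue <22,82,67>
event 9 — #5's response, time 9 — after it, nothing linearizes
completion choices over the 1 pending operation (#2) were checked; none helps
for example #1, #3, #4, #5 (pending dropped) fails at step 4: #5 take() → 67 is not legal there
for example #1, #3, #5, #4 (pending dropped) fails at step 3: #5 take() → 67 is not legal there

9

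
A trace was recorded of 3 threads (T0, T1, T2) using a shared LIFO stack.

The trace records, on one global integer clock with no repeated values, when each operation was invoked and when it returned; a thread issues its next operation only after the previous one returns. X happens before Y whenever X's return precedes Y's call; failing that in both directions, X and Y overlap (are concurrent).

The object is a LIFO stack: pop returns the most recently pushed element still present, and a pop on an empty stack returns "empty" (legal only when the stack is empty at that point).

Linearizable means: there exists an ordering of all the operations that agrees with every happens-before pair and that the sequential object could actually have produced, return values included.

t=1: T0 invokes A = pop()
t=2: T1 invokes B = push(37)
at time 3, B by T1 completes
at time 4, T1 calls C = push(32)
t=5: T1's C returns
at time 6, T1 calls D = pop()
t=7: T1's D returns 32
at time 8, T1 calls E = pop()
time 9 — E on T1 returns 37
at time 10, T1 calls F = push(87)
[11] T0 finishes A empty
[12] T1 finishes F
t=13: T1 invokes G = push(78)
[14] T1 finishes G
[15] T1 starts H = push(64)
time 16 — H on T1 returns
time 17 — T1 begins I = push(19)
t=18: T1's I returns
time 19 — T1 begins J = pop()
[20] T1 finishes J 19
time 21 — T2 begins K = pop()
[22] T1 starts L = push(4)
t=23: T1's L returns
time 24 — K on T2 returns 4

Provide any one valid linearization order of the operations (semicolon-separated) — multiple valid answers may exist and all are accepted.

1. A pop() → empty, leaving stack <>
2. B push(37), leaving stack <37>
3. C push(32), leaving stack <37,32>
4. D pop() → 32, leaving stack <37>
5. E pop() → 37, leaving stack <>
6. F push(87), leaving stack <87>
7. G push(78), leaving stack <87,78>
8. H push(64), leaving stack <87,78,64>
9. I push(19), leaving stack <87,78,64,19>
10. J pop() → 19, leaving stack <87,78,64>
11. L push(4), leaving stack <87,78,64,4>
12. K pop() → 4, leaving stack <87,78,64>

A; B; C; D; E; F; G; H; I; J; L; K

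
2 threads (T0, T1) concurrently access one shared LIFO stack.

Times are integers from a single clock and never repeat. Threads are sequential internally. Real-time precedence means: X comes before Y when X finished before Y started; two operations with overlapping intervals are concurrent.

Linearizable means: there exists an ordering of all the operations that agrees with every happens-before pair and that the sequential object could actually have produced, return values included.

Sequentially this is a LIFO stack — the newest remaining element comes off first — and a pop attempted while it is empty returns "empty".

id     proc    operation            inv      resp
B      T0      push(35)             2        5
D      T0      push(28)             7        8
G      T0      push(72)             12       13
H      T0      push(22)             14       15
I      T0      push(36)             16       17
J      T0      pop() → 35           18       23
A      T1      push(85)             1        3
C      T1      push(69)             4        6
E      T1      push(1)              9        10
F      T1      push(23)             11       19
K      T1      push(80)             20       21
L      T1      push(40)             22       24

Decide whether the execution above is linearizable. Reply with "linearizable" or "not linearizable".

the violation lands at event 23, J's response at time 23: events 1..22 linearize, events 1..23 do not
no legal order exists: 27 real-time-consistent candidates over 11 completed LIFO stack operations, all rejected
including or dropping the 1 pending operation (L) in any combination fails
e.g. A, B, C, D, E, F, G, H, I, J, K (pending dropped): illegal at step 10, since J pop() → 35 cannot apply there
e.g. A, B, C, D, E, F, G, H, I, K, J (pending dropped): illegal at step 11, since J pop() → 35 cannot apply there

not linearizable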